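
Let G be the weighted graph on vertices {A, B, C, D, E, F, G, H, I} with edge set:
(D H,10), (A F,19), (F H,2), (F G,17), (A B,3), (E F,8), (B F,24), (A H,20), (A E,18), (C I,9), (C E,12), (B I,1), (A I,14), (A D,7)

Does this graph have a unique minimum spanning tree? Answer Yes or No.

Kruskal: consider edges lightest-first.
B I (1): add — endpoints in different components.
F H (2): add — endpoints in different components.
A B (3): add — endpoints in different components.
A D (7): add — endpoints in different components.
E F (8): add — endpoints in different components.
C I (9): add — endpoints in different components.
D H (10): add — endpoints in different components.
C E (12): skip — C and E already connected.
A I (14): skip — A and I already connected.
F G (17): add — endpoints in different components.
Every non-tree edge has weight strictly greater than the heaviest edge on the tree path between its endpoints, so the MST is unique.

Yes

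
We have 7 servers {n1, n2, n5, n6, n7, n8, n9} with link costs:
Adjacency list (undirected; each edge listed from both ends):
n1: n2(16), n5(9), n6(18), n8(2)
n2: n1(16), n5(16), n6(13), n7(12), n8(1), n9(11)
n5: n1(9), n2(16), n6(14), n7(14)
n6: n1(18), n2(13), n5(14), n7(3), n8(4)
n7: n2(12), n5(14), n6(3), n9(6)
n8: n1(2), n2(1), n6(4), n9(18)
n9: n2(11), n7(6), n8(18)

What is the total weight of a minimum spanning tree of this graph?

25

Kruskal's algorithm — process edges by increasing weight (ties by edge label):
n2-n8 (1): add — endpoints in different components.
n1-n8 (2): add — endpoints in different components.
n6-n7 (3): add — endpoints in different components.
n6-n8 (4): add — endpoints in different components.
n7-n9 (6): add — endpoints in different components.
n1-n5 (9): add — endpoints in different components.
MST edges: n2-n8, n1-n8, n6-n7, n6-n8, n7-n9, n1-n5; total weight 1+2+3+4+6+9 = 25.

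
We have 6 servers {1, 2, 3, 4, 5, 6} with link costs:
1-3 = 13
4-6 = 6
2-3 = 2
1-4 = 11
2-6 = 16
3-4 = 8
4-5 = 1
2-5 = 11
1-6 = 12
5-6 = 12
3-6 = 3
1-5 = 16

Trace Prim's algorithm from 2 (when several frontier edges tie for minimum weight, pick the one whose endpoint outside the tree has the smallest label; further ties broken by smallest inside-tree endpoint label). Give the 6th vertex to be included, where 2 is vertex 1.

1

Prim, starting at 2.
Step 1: cheapest edge leaving the tree is 2-3 (2); add 3.
Step 2: cheapest edge leaving the tree is 3-6 (3); add 6.
Step 3: cheapest edge leaving the tree is 4-6 (6); add 4.
Step 4: cheapest edge leaving the tree is 4-5 (1); add 5.
Step 5: cheapest edge leaving the tree is 1-4 (11); add 1.
Vertex order: 2, 3, 6, 4, 5, 1. The 6th vertex is 1.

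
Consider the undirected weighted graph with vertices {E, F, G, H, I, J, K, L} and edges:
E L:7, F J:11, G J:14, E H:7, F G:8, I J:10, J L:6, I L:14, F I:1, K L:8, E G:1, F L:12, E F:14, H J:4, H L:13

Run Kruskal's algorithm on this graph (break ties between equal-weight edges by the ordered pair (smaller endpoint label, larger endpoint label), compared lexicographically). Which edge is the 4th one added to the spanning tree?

Kruskal's algorithm — process edges by increasing weight (ties by edge label):
E G (1): add — endpoints in different components.
F I (1): add — endpoints in different components.
H J (4): add — endpoints in different components.
J L (6): add — endpoints in different components.
E H (7): add — endpoints in different components.
E L (7): skip — E and L already connected.
F G (8): add — endpoints in different components.
K L (8): add — endpoints in different components.
The 4th edge added is J L.

J-L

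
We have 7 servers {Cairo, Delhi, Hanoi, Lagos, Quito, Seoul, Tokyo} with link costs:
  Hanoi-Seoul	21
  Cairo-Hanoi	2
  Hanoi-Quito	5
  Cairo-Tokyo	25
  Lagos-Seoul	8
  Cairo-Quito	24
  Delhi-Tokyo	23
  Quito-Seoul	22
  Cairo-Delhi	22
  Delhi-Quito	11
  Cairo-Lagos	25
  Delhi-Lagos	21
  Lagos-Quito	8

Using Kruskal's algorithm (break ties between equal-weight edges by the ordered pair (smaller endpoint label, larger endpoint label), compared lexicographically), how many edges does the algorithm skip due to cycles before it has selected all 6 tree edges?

4

Sort edges by weight, then run Kruskal:
Cairo-Hanoi (2): add — endpoints in different components.
Hanoi-Quito (5): add — endpoints in different components.
Lagos-Quito (8): add — endpoints in different components.
Lagos-Seoul (8): add — endpoints in different components.
Delhi-Quito (11): add — endpoints in different components.
Delhi-Lagos (21): skip — Delhi and Lagos already connected.
Hanoi-Seoul (21): skip — Seoul and Hanoi already connected.
Cairo-Delhi (22): skip — Cairo and Delhi already connected.
Quito-Seoul (22): skip — Seoul and Quito already connected.
Delhi-Tokyo (23): add — endpoints in different components.
Edges rejected before the tree was complete: 4.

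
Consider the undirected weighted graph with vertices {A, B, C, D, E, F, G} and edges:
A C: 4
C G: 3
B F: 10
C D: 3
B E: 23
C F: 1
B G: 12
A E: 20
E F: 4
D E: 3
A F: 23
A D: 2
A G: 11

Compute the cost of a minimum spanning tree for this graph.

Kruskal's algorithm — process edges by increasing weight (ties by edge label):
C F (1): add. Components now {A} {B} {C,F} {D} {E} {G}
A D (2): add. Components now {A,D} {B} {C,F} {E} {G}
C D (3): add. Components now {A,C,D,F} {B} {E} {G}
C G (3): add. Components now {A,C,D,F,G} {B} {E}
D E (3): add. Components now {A,C,D,E,F,G} {B}
A C (4): skip — A and C already connected.
E F (4): skip — E and F already connected.
B F (10): add. Components now {A,B,C,D,E,F,G}
MST edges: C F, A D, C D, C G, D E, B F; total weight 1+2+3+3+3+10 = 22.

22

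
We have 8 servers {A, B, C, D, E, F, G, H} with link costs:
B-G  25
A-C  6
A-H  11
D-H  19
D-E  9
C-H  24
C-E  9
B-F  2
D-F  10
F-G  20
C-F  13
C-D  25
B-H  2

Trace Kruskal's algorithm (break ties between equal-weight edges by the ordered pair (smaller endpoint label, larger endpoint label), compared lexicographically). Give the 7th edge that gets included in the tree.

F-G

Kruskal: consider edges lightest-first.
B-F (2): add — endpoints in different components.
B-H (2): add — endpoints in different components.
A-C (6): add — endpoints in different components.
C-E (9): add — endpoints in different components.
D-E (9): add — endpoints in different components.
D-F (10): add — endpoints in different components.
A-H (11): skip — A and H already connected.
C-F (13): skip — C and F already connected.
D-H (19): skip — D and H already connected.
F-G (20): add — endpoints in different components.
The 7th edge added is F-G.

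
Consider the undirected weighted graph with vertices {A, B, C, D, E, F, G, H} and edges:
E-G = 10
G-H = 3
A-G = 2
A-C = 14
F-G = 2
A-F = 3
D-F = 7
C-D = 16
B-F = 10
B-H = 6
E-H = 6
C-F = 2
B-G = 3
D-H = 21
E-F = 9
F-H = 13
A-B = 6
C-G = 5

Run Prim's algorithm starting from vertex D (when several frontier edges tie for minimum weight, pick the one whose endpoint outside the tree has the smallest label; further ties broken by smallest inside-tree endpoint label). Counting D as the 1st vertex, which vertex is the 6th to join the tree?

Prim's algorithm from D:
Step 1: cheapest edge leaving the tree is D-F (7); add F.
Step 2: cheapest edge leaving the tree is C-F (2); add C.
Step 3: cheapest edge leaving the tree is F-G (2); add G.
Step 4: cheapest edge leaving the tree is A-G (2); add A.
Step 5: cheapest edge leaving the tree is B-G (3); add B.
Step 6: cheapest edge leaving the tree is G-H (3); add H.
Step 7: cheapest edge leaving the tree is E-H (6); add E.
Vertex order: D, F, C, G, A, B, H, E. The 6th vertex is B.

B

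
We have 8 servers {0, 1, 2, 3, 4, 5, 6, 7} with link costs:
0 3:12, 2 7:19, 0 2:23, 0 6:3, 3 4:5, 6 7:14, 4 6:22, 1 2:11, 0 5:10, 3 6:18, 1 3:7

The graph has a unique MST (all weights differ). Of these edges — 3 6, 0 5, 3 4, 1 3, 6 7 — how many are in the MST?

4

Sort edges by weight, then run Kruskal:
0 6 (3): add — endpoints in different components.
3 4 (5): add — endpoints in different components.
1 3 (7): add — endpoints in different components.
0 5 (10): add — endpoints in different components.
1 2 (11): add — endpoints in different components.
0 3 (12): add — endpoints in different components.
6 7 (14): add — endpoints in different components.
MST edge set: {0 6, 3 4, 1 3, 0 5, 1 2, 0 3, 6 7}.
Of the listed edges, {0 5, 3 4, 1 3, 6 7} are in the MST → 4.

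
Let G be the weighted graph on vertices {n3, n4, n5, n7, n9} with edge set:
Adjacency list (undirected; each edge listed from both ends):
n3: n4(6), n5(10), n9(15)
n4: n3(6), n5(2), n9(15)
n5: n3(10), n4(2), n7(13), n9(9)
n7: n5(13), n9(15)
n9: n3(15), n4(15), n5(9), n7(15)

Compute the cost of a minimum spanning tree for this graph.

Grow the tree from n3 using Prim:
Step 1: frontier [n3 n4 6, n3 n5 10, n3 n9 15] → take n3 n4 (6); add n4.
Step 2: frontier [n3 n5 10, n3 n9 15, n4 n5 2, n4 n9 15] → take n4 n5 (2); add n5.
Step 3: frontier [n3 n9 15, n4 n9 15, n5 n9 9, n5 n7 13] → take n5 n9 (9); add n9.
Step 4: frontier [n5 n7 13, n7 n9 15] → take n5 n7 (13); add n7.
MST edges: n3 n4, n4 n5, n5 n9, n5 n7; total weight 6+2+9+13 = 30.

30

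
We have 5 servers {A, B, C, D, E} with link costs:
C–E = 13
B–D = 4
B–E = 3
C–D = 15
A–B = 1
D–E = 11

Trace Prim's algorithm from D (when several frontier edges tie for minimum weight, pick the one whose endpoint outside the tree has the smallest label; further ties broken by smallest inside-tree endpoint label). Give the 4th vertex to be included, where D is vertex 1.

E

Grow the tree from D using Prim:
Step 1: frontier [B–D 4, D–E 11, C–D 15] → take B–D (4); add B.
Step 2: frontier [A–B 1, B–E 3, D–E 11, C–D 15] → take A–B (1); add A.
Step 3: frontier [B–E 3, D–E 11, C–D 15] → take B–E (3); add E.
Step 4: frontier [C–D 15, C–E 13] → take C–E (13); add C.
Vertex order: D, B, A, E, C. The 4th vertex is E.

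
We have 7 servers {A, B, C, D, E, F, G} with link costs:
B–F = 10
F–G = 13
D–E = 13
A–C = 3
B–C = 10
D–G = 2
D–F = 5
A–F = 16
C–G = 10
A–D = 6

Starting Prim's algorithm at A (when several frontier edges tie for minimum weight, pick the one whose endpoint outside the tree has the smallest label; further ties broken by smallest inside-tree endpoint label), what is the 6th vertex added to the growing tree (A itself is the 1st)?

B

Prim, starting at A.
Step 1: frontier [A–C 3, A–D 6, A–F 16] → take A–C (3); add C.
Step 2: frontier [A–D 6, A–F 16, B–C 10, C–G 10] → take A–D (6); add D.
Step 3: frontier [A–F 16, B–C 10, C–G 10, D–G 2, D–F 5, D–E 13] → take D–G (2); add G.
Step 4: frontier [A–F 16, B–C 10, D–F 5, D–E 13, F–G 13] → take D–F (5); add F.
Step 5: frontier [B–C 10, D–E 13, B–F 10] → take B–C (10); add B.
Step 6: frontier [D–E 13] → take D–E (13); add E.
Vertex order: A, C, D, G, F, B, E. The 6th vertex is B.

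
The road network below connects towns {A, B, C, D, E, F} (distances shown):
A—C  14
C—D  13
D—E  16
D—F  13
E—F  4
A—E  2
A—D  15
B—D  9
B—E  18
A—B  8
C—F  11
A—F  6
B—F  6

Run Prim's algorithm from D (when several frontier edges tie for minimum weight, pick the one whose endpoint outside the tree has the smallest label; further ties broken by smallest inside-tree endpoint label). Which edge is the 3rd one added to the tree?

Grow the tree from D using Prim:
Step 1: frontier [B—D 9, C—D 13, D—F 13, A—D 15, D—E 16] → take B—D (9); add B.
Step 2: frontier [B—F 6, A—B 8, B—E 18, C—D 13, D—F 13, A—D 15, D—E 16] → take B—F (6); add F.
Step 3: frontier [A—B 8, B—E 18, C—D 13, A—D 15, D—E 16, E—F 4, A—F 6, C—F 11] → take E—F (4); add E.
Step 4: frontier [A—B 8, C—D 13, A—D 15, A—E 2, A—F 6, C—F 11] → take A—E (2); add A.
Step 5: frontier [A—C 14, C—D 13, C—F 11] → take C—F (11); add C.
The 3rd edge added is E—F.

E-F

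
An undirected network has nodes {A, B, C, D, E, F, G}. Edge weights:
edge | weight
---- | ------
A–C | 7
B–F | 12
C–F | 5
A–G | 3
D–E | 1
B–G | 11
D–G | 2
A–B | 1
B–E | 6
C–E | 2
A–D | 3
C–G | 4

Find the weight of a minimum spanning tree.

Sort edges by weight, then run Kruskal:
A–B (1): add. Components now {A,B} {C} {D} {E} {F} {G}
D–E (1): add. Components now {A,B} {C} {D,E} {F} {G}
C–E (2): add. Components now {A,B} {C,D,E} {F} {G}
D–G (2): add. Components now {A,B} {C,D,E,G} {F}
A–D (3): add. Components now {A,B,C,D,E,G} {F}
A–G (3): skip — A and G already connected.
C–G (4): skip — C and G already connected.
C–F (5): add. Components now {A,B,C,D,E,F,G}
MST edges: A–B, D–E, C–E, D–G, A–D, C–F; total weight 1+1+2+2+3+5 = 14.

14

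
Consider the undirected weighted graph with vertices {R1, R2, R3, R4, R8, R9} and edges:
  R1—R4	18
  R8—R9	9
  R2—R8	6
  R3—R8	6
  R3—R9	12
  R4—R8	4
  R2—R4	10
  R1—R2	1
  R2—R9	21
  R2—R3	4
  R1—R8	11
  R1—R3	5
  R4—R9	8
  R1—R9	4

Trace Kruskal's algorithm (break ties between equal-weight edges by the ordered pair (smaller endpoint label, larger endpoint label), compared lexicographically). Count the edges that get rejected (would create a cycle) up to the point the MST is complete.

Sort edges by weight, then run Kruskal:
R1—R2 (1): add — endpoints in different components.
R1—R9 (4): add — endpoints in different components.
R2—R3 (4): add — endpoints in different components.
R4—R8 (4): add — endpoints in different components.
R1—R3 (5): skip — R3 and R1 already connected.
R2—R8 (6): add — endpoints in different components.
Edges rejected before the tree was complete: 1.

1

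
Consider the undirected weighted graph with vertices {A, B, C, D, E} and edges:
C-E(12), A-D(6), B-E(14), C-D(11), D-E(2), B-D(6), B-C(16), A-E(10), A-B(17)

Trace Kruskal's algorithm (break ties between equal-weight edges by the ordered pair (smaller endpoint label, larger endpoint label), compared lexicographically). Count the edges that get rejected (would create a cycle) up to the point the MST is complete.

1

Sort edges by weight, then run Kruskal:
D-E (2): add. Components now {A} {B} {C} {D,E}
A-D (6): add. Components now {A,D,E} {B} {C}
B-D (6): add. Components now {A,B,D,E} {C}
A-E (10): skip — A and E already connected.
C-D (11): add. Components now {A,B,C,D,E}
Edges rejected before the tree was complete: 1.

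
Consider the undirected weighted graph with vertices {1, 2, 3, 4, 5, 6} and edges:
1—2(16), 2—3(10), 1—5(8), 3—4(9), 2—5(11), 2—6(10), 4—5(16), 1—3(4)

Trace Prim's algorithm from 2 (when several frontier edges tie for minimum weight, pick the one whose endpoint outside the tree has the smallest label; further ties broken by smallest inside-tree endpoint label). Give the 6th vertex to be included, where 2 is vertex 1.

6

Prim, starting at 2.
Step 1: frontier [2—3 10, 2—6 10, 2—5 11, 1—2 16] → take 2—3 (10); add 3.
Step 2: frontier [2—6 10, 2—5 11, 1—2 16, 1—3 4, 3—4 9] → take 1—3 (4); add 1.
Step 3: frontier [1—5 8, 2—6 10, 2—5 11, 3—4 9] → take 1—5 (8); add 5.
Step 4: frontier [2—6 10, 3—4 9, 4—5 16] → take 3—4 (9); add 4.
Step 5: frontier [2—6 10] → take 2—6 (10); add 6.
Vertex order: 2, 3, 1, 5, 4, 6. The 6th vertex is 6.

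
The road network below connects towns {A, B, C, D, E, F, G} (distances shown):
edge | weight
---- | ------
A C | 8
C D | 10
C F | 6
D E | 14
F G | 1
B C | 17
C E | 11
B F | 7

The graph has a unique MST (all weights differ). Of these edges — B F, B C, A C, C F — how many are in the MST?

3

Kruskal's algorithm — process edges by increasing weight (ties by edge label):
F G (1): add — endpoints in different components.
C F (6): add — endpoints in different components.
B F (7): add — endpoints in different components.
A C (8): add — endpoints in different components.
C D (10): add — endpoints in different components.
C E (11): add — endpoints in different components.
MST edge set: {F G, C F, B F, A C, C D, C E}.
Of the listed edges, {B F, A C, C F} are in the MST → 3.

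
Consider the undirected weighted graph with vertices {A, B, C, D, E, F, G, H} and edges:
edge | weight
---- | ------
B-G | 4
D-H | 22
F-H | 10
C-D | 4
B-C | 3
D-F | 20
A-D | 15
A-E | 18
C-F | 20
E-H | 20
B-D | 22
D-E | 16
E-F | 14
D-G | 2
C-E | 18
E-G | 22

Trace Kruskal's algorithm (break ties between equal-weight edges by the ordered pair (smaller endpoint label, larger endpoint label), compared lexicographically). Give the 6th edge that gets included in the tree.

A-D

Kruskal: consider edges lightest-first.
D-G (2): add — endpoints in different components.
B-C (3): add — endpoints in different components.
B-G (4): add — endpoints in different components.
C-D (4): skip — C and D already connected.
F-H (10): add — endpoints in different components.
E-F (14): add — endpoints in different components.
A-D (15): add — endpoints in different components.
D-E (16): add — endpoints in different components.
The 6th edge added is A-D.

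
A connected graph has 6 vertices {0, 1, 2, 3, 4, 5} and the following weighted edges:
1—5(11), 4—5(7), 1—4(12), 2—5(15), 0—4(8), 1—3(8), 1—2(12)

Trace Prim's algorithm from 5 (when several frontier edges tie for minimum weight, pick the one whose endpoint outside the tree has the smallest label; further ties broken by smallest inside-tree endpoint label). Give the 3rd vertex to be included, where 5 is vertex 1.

Prim's algorithm from 5:
Step 1: frontier [4—5 7, 1—5 11, 2—5 15] → take 4—5 (7); add 4.
Step 2: frontier [0—4 8, 1—4 12, 1—5 11, 2—5 15] → take 0—4 (8); add 0.
Step 3: frontier [1—4 12, 1—5 11, 2—5 15] → take 1—5 (11); add 1.
Step 4: frontier [1—3 8, 1—2 12, 2—5 15] → take 1—3 (8); add 3.
Step 5: frontier [1—2 12, 2—5 15] → take 1—2 (12); add 2.
Vertex order: 5, 4, 0, 1, 3, 2. The 3rd vertex is 0.

0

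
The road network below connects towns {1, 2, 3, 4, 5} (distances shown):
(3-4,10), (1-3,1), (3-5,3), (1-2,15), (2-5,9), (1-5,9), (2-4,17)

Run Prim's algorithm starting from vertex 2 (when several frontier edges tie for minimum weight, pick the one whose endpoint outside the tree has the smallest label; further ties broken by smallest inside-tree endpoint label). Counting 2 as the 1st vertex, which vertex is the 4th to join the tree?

1

Grow the tree from 2 using Prim:
Step 1: frontier [2-5 9, 1-2 15, 2-4 17] → take 2-5 (9); add 5.
Step 2: frontier [1-2 15, 2-4 17, 3-5 3, 1-5 9] → take 3-5 (3); add 3.
Step 3: frontier [1-2 15, 2-4 17, 1-3 1, 3-4 10, 1-5 9] → take 1-3 (1); add 1.
Step 4: frontier [2-4 17, 3-4 10] → take 3-4 (10); add 4.
Vertex order: 2, 5, 3, 1, 4. The 4th vertex is 1.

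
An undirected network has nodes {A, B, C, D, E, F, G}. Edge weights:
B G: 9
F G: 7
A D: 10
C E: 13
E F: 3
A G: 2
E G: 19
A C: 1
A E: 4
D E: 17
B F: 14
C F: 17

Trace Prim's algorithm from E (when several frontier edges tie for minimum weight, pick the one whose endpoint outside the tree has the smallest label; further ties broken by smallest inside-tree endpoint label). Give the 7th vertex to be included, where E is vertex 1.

D

Grow the tree from E using Prim:
Step 1: cheapest edge leaving the tree is E F (3); add F.
Step 2: cheapest edge leaving the tree is A E (4); add A.
Step 3: cheapest edge leaving the tree is A C (1); add C.
Step 4: cheapest edge leaving the tree is A G (2); add G.
Step 5: cheapest edge leaving the tree is B G (9); add B.
Step 6: cheapest edge leaving the tree is A D (10); add D.
Vertex order: E, F, A, C, G, B, D. The 7th vertex is D.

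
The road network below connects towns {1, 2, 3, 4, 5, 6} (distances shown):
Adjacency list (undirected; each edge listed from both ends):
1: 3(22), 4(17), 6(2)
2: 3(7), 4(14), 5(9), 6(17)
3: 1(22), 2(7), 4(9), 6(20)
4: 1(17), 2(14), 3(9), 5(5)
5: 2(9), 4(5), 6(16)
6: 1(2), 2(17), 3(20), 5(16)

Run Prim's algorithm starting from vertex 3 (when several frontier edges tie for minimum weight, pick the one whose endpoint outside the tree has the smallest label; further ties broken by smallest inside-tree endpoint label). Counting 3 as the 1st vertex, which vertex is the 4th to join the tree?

Prim's algorithm from 3:
Step 1: cheapest edge leaving the tree is 2—3 (7); add 2.
Step 2: cheapest edge leaving the tree is 3—4 (9); add 4.
Step 3: cheapest edge leaving the tree is 4—5 (5); add 5.
Step 4: cheapest edge leaving the tree is 5—6 (16); add 6.
Step 5: cheapest edge leaving the tree is 1—6 (2); add 1.
Vertex order: 3, 2, 4, 5, 6, 1. The 4th vertex is 5.

5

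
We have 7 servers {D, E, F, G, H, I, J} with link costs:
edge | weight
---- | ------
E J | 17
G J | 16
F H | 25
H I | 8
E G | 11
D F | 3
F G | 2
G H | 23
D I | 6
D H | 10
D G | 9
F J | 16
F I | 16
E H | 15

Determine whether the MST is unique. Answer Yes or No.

Kruskal's algorithm — process edges by increasing weight (ties by edge label):
F G (2): add — endpoints in different components.
D F (3): add — endpoints in different components.
D I (6): add — endpoints in different components.
H I (8): add — endpoints in different components.
D G (9): skip — D and G already connected.
D H (10): skip — D and H already connected.
E G (11): add — endpoints in different components.
E H (15): skip — E and H already connected.
F I (16): skip — F and I already connected.
F J (16): add — endpoints in different components.
Non-tree edge G J has weight 16, equal to the heaviest edge on its tree cycle — swapping gives another MST of the same weight. Not unique.

No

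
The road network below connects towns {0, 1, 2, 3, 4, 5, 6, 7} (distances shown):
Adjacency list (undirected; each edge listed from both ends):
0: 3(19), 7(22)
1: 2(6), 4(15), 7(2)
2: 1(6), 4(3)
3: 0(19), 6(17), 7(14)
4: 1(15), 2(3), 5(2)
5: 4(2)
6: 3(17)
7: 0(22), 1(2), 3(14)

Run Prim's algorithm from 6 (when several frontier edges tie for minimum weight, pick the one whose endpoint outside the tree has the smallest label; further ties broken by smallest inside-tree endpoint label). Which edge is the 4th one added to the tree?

Prim's algorithm from 6:
Step 1: cheapest edge leaving the tree is 3—6 (17); add 3.
Step 2: cheapest edge leaving the tree is 3—7 (14); add 7.
Step 3: cheapest edge leaving the tree is 1—7 (2); add 1.
Step 4: cheapest edge leaving the tree is 1—2 (6); add 2.
Step 5: cheapest edge leaving the tree is 2—4 (3); add 4.
Step 6: cheapest edge leaving the tree is 4—5 (2); add 5.
Step 7: cheapest edge leaving the tree is 0—3 (19); add 0.
The 4th edge added is 1—2.

1-2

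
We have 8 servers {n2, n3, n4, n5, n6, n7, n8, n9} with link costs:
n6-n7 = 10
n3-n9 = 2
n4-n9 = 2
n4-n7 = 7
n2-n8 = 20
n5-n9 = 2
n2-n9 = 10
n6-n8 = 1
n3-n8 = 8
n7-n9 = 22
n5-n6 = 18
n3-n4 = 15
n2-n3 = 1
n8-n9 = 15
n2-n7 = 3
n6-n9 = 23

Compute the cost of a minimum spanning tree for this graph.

Grow the tree from n7 using Prim:
Step 1: cheapest edge leaving the tree is n2-n7 (3); add n2.
Step 2: cheapest edge leaving the tree is n2-n3 (1); add n3.
Step 3: cheapest edge leaving the tree is n3-n9 (2); add n9.
Step 4: cheapest edge leaving the tree is n4-n9 (2); add n4.
Step 5: cheapest edge leaving the tree is n5-n9 (2); add n5.
Step 6: cheapest edge leaving the tree is n3-n8 (8); add n8.
Step 7: cheapest edge leaving the tree is n6-n8 (1); add n6.
MST edges: n2-n7, n2-n3, n3-n9, n4-n9, n5-n9, n3-n8, n6-n8; total weight 3+1+2+2+2+8+1 = 19.

19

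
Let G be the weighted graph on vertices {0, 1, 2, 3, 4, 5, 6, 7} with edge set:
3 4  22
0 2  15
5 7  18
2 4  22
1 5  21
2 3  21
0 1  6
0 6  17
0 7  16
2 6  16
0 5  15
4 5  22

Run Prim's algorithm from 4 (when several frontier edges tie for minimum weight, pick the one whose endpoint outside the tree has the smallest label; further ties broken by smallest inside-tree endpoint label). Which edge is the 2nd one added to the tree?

0-2

Prim's algorithm from 4:
Step 1: cheapest edge leaving the tree is 2 4 (22); add 2.
Step 2: cheapest edge leaving the tree is 0 2 (15); add 0.
Step 3: cheapest edge leaving the tree is 0 1 (6); add 1.
Step 4: cheapest edge leaving the tree is 0 5 (15); add 5.
Step 5: cheapest edge leaving the tree is 2 6 (16); add 6.
Step 6: cheapest edge leaving the tree is 0 7 (16); add 7.
Step 7: cheapest edge leaving the tree is 2 3 (21); add 3.
The 2nd edge added is 0 2.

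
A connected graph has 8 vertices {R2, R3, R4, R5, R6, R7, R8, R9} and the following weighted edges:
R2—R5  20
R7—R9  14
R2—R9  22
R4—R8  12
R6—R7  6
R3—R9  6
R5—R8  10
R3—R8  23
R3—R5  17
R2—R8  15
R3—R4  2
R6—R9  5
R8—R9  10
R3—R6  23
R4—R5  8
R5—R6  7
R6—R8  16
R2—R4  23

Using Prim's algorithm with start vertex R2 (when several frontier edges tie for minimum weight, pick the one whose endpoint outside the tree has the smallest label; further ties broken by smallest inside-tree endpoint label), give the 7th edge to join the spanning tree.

R6-R7

Prim, starting at R2.
Step 1: cheapest edge leaving the tree is R2—R8 (15); add R8.
Step 2: cheapest edge leaving the tree is R5—R8 (10); add R5.
Step 3: cheapest edge leaving the tree is R5—R6 (7); add R6.
Step 4: cheapest edge leaving the tree is R6—R9 (5); add R9.
Step 5: cheapest edge leaving the tree is R3—R9 (6); add R3.
Step 6: cheapest edge leaving the tree is R3—R4 (2); add R4.
Step 7: cheapest edge leaving the tree is R6—R7 (6); add R7.
The 7th edge added is R6—R7.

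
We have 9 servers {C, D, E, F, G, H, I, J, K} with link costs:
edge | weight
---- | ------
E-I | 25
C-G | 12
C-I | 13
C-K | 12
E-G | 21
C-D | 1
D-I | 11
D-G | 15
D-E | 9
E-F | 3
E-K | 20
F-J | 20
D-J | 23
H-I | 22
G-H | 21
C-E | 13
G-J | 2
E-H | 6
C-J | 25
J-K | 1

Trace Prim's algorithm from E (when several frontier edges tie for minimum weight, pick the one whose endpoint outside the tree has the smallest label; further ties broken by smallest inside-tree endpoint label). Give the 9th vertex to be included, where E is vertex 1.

Grow the tree from E using Prim:
Step 1: cheapest edge leaving the tree is E-F (3); add F.
Step 2: cheapest edge leaving the tree is E-H (6); add H.
Step 3: cheapest edge leaving the tree is D-E (9); add D.
Step 4: cheapest edge leaving the tree is C-D (1); add C.
Step 5: cheapest edge leaving the tree is D-I (11); add I.
Step 6: cheapest edge leaving the tree is C-G (12); add G.
Step 7: cheapest edge leaving the tree is G-J (2); add J.
Step 8: cheapest edge leaving the tree is J-K (1); add K.
Vertex order: E, F, H, D, C, I, G, J, K. The 9th vertex is K.

K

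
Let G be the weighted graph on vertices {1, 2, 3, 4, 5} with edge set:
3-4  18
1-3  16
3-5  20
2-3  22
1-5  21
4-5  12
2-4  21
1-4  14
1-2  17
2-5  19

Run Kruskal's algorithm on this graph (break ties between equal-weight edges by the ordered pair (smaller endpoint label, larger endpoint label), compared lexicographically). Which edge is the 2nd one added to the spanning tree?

1-4

Sort edges by weight, then run Kruskal:
4-5 (12): add — endpoints in different components.
1-4 (14): add — endpoints in different components.
1-3 (16): add — endpoints in different components.
1-2 (17): add — endpoints in different components.
The 2nd edge added is 1-4.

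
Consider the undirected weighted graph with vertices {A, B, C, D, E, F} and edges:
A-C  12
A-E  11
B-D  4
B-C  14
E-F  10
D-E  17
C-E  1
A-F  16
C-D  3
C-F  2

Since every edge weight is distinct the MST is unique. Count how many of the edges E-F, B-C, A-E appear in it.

Kruskal's algorithm — process edges by increasing weight (ties by edge label):
C-E (1): add. Components now {A} {B} {C,E} {D} {F}
C-F (2): add. Components now {A} {B} {C,E,F} {D}
C-D (3): add. Components now {A} {B} {C,D,E,F}
B-D (4): add. Components now {A} {B,C,D,E,F}
E-F (10): skip — E and F already connected.
A-E (11): add. Components now {A,B,C,D,E,F}
MST edge set: {C-E, C-F, C-D, B-D, A-E}.
Of the listed edges, {A-E} are in the MST → 1.

1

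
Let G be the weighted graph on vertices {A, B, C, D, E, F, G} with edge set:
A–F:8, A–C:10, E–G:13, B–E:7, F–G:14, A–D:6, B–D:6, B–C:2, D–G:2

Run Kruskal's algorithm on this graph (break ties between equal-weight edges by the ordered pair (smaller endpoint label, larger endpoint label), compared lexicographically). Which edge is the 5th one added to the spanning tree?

B-E

Kruskal: consider edges lightest-first.
B–C (2): add. Components now {A} {B,C} {D} {E} {F} {G}
D–G (2): add. Components now {A} {B,C} {D,G} {E} {F}
A–D (6): add. Components now {A,D,G} {B,C} {E} {F}
B–D (6): add. Components now {A,B,C,D,G} {E} {F}
B–E (7): add. Components now {A,B,C,D,E,G} {F}
A–F (8): add. Components now {A,B,C,D,E,F,G}
The 5th edge added is B–E.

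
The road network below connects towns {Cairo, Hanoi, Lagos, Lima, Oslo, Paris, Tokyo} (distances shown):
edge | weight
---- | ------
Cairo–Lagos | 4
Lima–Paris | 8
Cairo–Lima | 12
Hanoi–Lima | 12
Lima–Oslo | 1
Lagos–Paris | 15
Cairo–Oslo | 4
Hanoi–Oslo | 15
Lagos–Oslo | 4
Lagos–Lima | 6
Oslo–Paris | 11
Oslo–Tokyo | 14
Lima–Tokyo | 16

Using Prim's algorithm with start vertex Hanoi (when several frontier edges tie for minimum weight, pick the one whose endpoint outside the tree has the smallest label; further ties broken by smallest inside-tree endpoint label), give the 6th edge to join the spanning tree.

Oslo-Tokyo

Prim's algorithm from Hanoi:
Step 1: cheapest edge leaving the tree is Hanoi–Lima (12); add Lima.
Step 2: cheapest edge leaving the tree is Lima–Oslo (1); add Oslo.
Step 3: cheapest edge leaving the tree is Cairo–Oslo (4); add Cairo.
Step 4: cheapest edge leaving the tree is Cairo–Lagos (4); add Lagos.
Step 5: cheapest edge leaving the tree is Lima–Paris (8); add Paris.
Step 6: cheapest edge leaving the tree is Oslo–Tokyo (14); add Tokyo.
The 6th edge added is Oslo–Tokyo.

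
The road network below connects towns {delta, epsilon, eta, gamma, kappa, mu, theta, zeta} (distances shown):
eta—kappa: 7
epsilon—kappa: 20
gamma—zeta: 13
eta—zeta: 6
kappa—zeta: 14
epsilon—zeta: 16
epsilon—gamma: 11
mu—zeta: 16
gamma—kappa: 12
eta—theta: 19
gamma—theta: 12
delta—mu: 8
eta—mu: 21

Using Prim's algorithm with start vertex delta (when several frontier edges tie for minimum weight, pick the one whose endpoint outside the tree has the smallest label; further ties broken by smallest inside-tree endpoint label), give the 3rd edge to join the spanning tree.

eta-zeta

Prim's algorithm from delta:
Step 1: frontier [delta—mu 8] → take delta—mu (8); add mu.
Step 2: frontier [mu—zeta 16, eta—mu 21] → take mu—zeta (16); add zeta.
Step 3: frontier [eta—mu 21, eta—zeta 6, gamma—zeta 13, kappa—zeta 14, epsilon—zeta 16] → take eta—zeta (6); add eta.
Step 4: frontier [eta—kappa 7, eta—theta 19, gamma—zeta 13, kappa—zeta 14, epsilon—zeta 16] → take eta—kappa (7); add kappa.
Step 5: frontier [eta—theta 19, gamma—kappa 12, epsilon—kappa 20, gamma—zeta 13, epsilon—zeta 16] → take gamma—kappa (12); add gamma.
Step 6: frontier [eta—theta 19, epsilon—gamma 11, gamma—theta 12, epsilon—kappa 20, epsilon—zeta 16] → take epsilon—gamma (11); add epsilon.
Step 7: frontier [eta—theta 19, gamma—theta 12] → take gamma—theta (12); add theta.
The 3rd edge added is eta—zeta.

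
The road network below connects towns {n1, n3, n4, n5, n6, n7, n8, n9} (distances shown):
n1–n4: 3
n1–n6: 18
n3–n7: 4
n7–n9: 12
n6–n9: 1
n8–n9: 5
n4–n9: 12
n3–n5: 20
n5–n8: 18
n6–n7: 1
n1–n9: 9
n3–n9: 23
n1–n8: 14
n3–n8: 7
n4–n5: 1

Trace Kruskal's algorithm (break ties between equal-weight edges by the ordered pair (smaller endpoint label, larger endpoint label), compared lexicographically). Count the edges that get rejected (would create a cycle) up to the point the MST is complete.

1

Sort edges by weight, then run Kruskal:
n4–n5 (1): add — endpoints in different components.
n6–n7 (1): add — endpoints in different components.
n6–n9 (1): add — endpoints in different components.
n1–n4 (3): add — endpoints in different components.
n3–n7 (4): add — endpoints in different components.
n8–n9 (5): add — endpoints in different components.
n3–n8 (7): skip — n8 and n3 already connected.
n1–n9 (9): add — endpoints in different components.
Edges rejected before the tree was complete: 1.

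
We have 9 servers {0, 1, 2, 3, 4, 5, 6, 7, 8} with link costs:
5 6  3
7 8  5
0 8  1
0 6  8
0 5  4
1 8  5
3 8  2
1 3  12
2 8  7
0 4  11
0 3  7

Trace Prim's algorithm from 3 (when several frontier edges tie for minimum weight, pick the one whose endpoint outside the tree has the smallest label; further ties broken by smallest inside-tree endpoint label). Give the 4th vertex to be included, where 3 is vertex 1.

5

Prim, starting at 3.
Step 1: cheapest edge leaving the tree is 3 8 (2); add 8.
Step 2: cheapest edge leaving the tree is 0 8 (1); add 0.
Step 3: cheapest edge leaving the tree is 0 5 (4); add 5.
Step 4: cheapest edge leaving the tree is 5 6 (3); add 6.
Step 5: cheapest edge leaving the tree is 1 8 (5); add 1.
Step 6: cheapest edge leaving the tree is 7 8 (5); add 7.
Step 7: cheapest edge leaving the tree is 2 8 (7); add 2.
Step 8: cheapest edge leaving the tree is 0 4 (11); add 4.
Vertex order: 3, 8, 0, 5, 6, 1, 7, 2, 4. The 4th vertex is 5.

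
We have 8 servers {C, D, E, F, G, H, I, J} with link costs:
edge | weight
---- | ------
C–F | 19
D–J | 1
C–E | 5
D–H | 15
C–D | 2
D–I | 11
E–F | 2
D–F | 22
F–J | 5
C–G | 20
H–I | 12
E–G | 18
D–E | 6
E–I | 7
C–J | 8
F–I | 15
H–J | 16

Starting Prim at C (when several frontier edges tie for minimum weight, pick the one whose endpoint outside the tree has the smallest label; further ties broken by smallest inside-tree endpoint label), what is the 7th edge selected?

Prim, starting at C.
Step 1: cheapest edge leaving the tree is C–D (2); add D.
Step 2: cheapest edge leaving the tree is D–J (1); add J.
Step 3: cheapest edge leaving the tree is C–E (5); add E.
Step 4: cheapest edge leaving the tree is E–F (2); add F.
Step 5: cheapest edge leaving the tree is E–I (7); add I.
Step 6: cheapest edge leaving the tree is H–I (12); add H.
Step 7: cheapest edge leaving the tree is E–G (18); add G.
The 7th edge added is E–G.

E-G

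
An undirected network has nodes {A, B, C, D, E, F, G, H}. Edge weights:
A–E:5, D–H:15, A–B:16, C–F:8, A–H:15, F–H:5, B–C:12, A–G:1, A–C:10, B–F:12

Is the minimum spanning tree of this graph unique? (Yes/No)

Kruskal's algorithm — process edges by increasing weight (ties by edge label):
A–G (1): add — endpoints in different components.
A–E (5): add — endpoints in different components.
F–H (5): add — endpoints in different components.
C–F (8): add — endpoints in different components.
A–C (10): add — endpoints in different components.
B–C (12): add — endpoints in different components.
B–F (12): skip — B and F already connected.
A–H (15): skip — A and H already connected.
D–H (15): add — endpoints in different components.
Non-tree edge B–F has weight 12, equal to the heaviest edge on its tree cycle — swapping gives another MST of the same weight. Not unique.

No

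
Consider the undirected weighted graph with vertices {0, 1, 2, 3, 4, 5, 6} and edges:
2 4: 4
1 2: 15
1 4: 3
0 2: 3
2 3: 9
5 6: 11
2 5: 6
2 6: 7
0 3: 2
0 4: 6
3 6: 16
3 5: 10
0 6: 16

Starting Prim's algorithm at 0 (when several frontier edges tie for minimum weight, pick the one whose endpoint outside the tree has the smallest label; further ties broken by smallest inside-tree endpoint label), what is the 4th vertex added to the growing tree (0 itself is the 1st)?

4

Prim's algorithm from 0:
Step 1: frontier [0 3 2, 0 2 3, 0 4 6, 0 6 16] → take 0 3 (2); add 3.
Step 2: frontier [0 2 3, 0 4 6, 0 6 16, 2 3 9, 3 5 10, 3 6 16] → take 0 2 (3); add 2.
Step 3: frontier [0 4 6, 0 6 16, 2 4 4, 2 5 6, 2 6 7, 1 2 15, 3 5 10, 3 6 16] → take 2 4 (4); add 4.
Step 4: frontier [0 6 16, 2 5 6, 2 6 7, 1 2 15, 3 5 10, 3 6 16, 1 4 3] → take 1 4 (3); add 1.
Step 5: frontier [0 6 16, 2 5 6, 2 6 7, 3 5 10, 3 6 16] → take 2 5 (6); add 5.
Step 6: frontier [0 6 16, 2 6 7, 3 6 16, 5 6 11] → take 2 6 (7); add 6.
Vertex order: 0, 3, 2, 4, 1, 5, 6. The 4th vertex is 4.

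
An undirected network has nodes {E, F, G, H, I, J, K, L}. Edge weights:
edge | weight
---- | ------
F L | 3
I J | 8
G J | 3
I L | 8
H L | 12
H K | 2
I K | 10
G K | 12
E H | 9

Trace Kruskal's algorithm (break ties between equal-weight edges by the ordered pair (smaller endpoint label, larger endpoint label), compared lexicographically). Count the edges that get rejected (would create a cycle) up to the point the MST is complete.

0

Kruskal's algorithm — process edges by increasing weight (ties by edge label):
H K (2): add — endpoints in different components.
F L (3): add — endpoints in different components.
G J (3): add — endpoints in different components.
I J (8): add — endpoints in different components.
I L (8): add — endpoints in different components.
E H (9): add — endpoints in different components.
I K (10): add — endpoints in different components.
Edges rejected before the tree was complete: 0.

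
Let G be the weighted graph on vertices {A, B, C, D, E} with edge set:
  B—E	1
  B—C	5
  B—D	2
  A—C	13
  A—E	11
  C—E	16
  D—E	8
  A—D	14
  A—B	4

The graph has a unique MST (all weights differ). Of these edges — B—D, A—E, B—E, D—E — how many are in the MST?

Kruskal's algorithm — process edges by increasing weight (ties by edge label):
B—E (1): add. Components now {A} {B,E} {C} {D}
B—D (2): add. Components now {A} {B,D,E} {C}
A—B (4): add. Components now {A,B,D,E} {C}
B—C (5): add. Components now {A,B,C,D,E}
MST edge set: {B—E, B—D, A—B, B—C}.
Of the listed edges, {B—D, B—E} are in the MST → 2.

2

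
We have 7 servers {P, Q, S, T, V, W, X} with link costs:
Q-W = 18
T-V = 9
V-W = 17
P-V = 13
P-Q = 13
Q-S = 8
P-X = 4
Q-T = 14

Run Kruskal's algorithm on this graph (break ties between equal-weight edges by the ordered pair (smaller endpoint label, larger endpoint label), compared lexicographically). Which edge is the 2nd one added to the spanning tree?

Q-S

Kruskal's algorithm — process edges by increasing weight (ties by edge label):
P-X (4): add. Components now {P,X} {S} {V} {T} {W} {Q}
Q-S (8): add. Components now {P,X} {Q,S} {V} {T} {W}
T-V (9): add. Components now {P,X} {Q,S} {T,V} {W}
P-Q (13): add. Components now {P,Q,S,X} {T,V} {W}
P-V (13): add. Components now {P,Q,S,T,V,X} {W}
Q-T (14): skip — T and Q already connected.
V-W (17): add. Components now {P,Q,S,T,V,W,X}
The 2nd edge added is Q-S.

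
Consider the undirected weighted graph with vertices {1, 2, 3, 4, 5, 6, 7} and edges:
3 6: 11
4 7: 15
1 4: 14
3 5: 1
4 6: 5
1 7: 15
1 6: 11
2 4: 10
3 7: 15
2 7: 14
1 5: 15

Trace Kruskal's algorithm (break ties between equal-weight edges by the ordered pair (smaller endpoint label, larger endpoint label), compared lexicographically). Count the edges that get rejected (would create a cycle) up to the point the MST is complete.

Kruskal: consider edges lightest-first.
3 5 (1): add — endpoints in different components.
4 6 (5): add — endpoints in different components.
2 4 (10): add — endpoints in different components.
1 6 (11): add — endpoints in different components.
3 6 (11): add — endpoints in different components.
1 4 (14): skip — 1 and 4 already connected.
2 7 (14): add — endpoints in different components.
Edges rejected before the tree was complete: 1.

1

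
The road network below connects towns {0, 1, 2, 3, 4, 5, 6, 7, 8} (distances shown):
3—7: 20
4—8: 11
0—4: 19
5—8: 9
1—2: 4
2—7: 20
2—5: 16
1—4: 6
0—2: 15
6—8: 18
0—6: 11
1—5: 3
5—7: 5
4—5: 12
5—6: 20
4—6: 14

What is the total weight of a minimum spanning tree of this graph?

72

Grow the tree from 2 using Prim:
Step 1: cheapest edge leaving the tree is 1—2 (4); add 1.
Step 2: cheapest edge leaving the tree is 1—5 (3); add 5.
Step 3: cheapest edge leaving the tree is 5—7 (5); add 7.
Step 4: cheapest edge leaving the tree is 1—4 (6); add 4.
Step 5: cheapest edge leaving the tree is 5—8 (9); add 8.
Step 6: cheapest edge leaving the tree is 4—6 (14); add 6.
Step 7: cheapest edge leaving the tree is 0—6 (11); add 0.
Step 8: cheapest edge leaving the tree is 3—7 (20); add 3.
MST edges: 1—2, 1—5, 5—7, 1—4, 5—8, 4—6, 0—6, 3—7; total weight 4+3+5+6+9+14+11+20 = 72.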